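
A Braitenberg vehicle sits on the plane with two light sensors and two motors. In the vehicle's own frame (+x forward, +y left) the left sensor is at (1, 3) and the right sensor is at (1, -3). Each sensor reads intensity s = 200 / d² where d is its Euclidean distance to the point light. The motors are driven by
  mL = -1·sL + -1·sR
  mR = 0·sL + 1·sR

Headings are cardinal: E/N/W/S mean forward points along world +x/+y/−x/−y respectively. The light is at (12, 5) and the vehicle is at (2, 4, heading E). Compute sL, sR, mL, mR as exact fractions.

left sensor world pos  = (3, 7); dL² = 85
right sensor world pos = (3, 1); dR² = 97
sL = 200/85 = 40/17
sR = 200/97 = 200/97
mL = -1·sL + -1·sR = -7280/1649
mR = 0·sL + 1·sR = 200/97

40/17 200/97 -7280/1649 200/97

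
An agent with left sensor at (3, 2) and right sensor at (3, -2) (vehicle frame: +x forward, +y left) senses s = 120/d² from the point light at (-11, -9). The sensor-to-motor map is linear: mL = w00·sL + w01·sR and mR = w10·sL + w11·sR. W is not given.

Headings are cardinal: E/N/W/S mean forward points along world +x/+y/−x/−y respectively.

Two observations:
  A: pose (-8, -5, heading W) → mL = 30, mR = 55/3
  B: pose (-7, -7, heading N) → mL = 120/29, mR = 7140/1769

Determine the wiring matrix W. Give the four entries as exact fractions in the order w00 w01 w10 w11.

1 0 1/2 1

obs A: pose=(-8,-5,W) → sL=30, sR=10/3, mL=30, mR=55/3
obs B: pose=(-7,-7,N) → sL=120/29, sR=120/61, mL=120/29, mR=7140/1769
sensor matrix S = [[30, 10/3], [120/29, 120/61]]; det S = 80000/1769
solve [mL_A; mL_B] = S·[w00; w01] and [mR_A; mR_B] = S·[w10; w11]:
  w00 = 1, w01 = 0, w10 = 1/2, w11 = 1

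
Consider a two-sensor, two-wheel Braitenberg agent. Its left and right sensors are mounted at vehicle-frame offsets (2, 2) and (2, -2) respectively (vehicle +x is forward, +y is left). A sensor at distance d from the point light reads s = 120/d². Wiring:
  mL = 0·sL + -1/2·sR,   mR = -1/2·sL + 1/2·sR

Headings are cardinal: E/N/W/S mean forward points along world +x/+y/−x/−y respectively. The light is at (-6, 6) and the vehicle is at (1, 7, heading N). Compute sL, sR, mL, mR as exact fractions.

left sensor world pos  = (-1, 9); dL² = 34
right sensor world pos = (3, 9); dR² = 90
sL = 120/34 = 60/17
sR = 120/90 = 4/3
mL = 0·sL + -1/2·sR = -2/3
mR = -1/2·sL + 1/2·sR = -56/51

60/17 4/3 -2/3 -56/51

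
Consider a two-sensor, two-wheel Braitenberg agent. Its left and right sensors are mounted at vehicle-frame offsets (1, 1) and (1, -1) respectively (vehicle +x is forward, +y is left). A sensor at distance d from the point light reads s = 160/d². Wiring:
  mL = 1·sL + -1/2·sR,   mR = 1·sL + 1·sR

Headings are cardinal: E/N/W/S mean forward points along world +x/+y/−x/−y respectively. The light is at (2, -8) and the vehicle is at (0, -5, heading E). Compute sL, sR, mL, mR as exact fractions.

160/17 32 -112/17 704/17

left sensor world pos  = (1, -4); dL² = 17
right sensor world pos = (1, -6); dR² = 5
sL = 160/17 = 160/17
sR = 160/5 = 32
mL = 1·sL + -1/2·sR = -112/17
mR = 1·sL + 1·sR = 704/17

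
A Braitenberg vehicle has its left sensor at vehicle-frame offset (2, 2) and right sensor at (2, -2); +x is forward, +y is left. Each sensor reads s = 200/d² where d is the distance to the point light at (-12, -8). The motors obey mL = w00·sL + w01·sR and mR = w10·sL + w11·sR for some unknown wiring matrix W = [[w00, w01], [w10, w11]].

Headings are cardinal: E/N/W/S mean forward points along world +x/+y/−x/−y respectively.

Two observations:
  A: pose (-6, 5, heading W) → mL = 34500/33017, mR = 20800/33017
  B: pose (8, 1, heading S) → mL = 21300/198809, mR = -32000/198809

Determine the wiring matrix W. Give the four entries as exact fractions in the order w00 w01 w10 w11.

obs A: pose=(-6,5,W) → sL=200/137, sR=200/241, mL=34500/33017, mR=20800/33017
obs B: pose=(8,1,S) → sL=200/533, sR=200/373, mL=21300/198809, mR=-32000/198809
sensor matrix S = [[200/137, 200/241], [200/533, 200/373]]; det S = 3094080000/6564076753
solve [mL_A; mL_B] = S·[w00; w01] and [mR_A; mR_B] = S·[w10; w11]:
  w00 = 1, w01 = -1/2, w10 = 1, w11 = -1

1 -1/2 1 -1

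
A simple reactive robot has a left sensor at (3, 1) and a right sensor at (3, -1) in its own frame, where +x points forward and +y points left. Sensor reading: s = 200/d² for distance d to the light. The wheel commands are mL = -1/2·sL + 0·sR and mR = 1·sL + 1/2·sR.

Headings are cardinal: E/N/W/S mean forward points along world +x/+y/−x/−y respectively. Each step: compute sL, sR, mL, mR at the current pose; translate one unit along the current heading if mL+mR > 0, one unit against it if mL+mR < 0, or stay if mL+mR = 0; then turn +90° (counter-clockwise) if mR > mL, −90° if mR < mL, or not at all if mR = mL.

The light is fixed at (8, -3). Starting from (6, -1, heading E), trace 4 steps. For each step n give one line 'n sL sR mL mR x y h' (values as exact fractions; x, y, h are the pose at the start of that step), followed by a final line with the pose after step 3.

n=0: pose=(6,-1,E); sL=20, sR=100; mL=-10, mR=70; mL+mR=60 → advance +1; mR−mL=80 → turn +1·90°
n=1: pose=(7,-1,N); sL=200/29, sR=8; mL=-100/29, mR=316/29; mL+mR=216/29 → advance +1; mR−mL=416/29 → turn +1·90°
n=2: pose=(7,0,W); sL=10, sR=25/4; mL=-5, mR=105/8; mL+mR=65/8 → advance +1; mR−mL=145/8 → turn +1·90°
n=3: pose=(6,0,S); sL=200, sR=200/9; mL=-100, mR=1900/9; mL+mR=1000/9 → advance +1; mR−mL=2800/9 → turn +1·90°

0 20 100 -10 70 6 -1 E
1 200/29 8 -100/29 316/29 7 -1 N
2 10 25/4 -5 105/8 7 0 W
3 200 200/9 -100 1900/9 6 0 S
final 6 -1 E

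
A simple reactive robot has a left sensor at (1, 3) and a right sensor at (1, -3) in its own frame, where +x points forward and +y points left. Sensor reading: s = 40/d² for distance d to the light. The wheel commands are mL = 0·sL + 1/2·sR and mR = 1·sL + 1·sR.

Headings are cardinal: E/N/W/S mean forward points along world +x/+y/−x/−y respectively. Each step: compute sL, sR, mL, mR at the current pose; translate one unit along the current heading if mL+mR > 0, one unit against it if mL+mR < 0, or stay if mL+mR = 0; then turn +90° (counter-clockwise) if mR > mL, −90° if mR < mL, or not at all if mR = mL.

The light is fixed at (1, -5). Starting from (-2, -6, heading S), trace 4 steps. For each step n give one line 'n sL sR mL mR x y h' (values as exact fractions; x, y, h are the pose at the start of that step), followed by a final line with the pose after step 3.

0 10 1 1/2 11 -2 -6 S
1 8 40/29 20/29 272/29 -2 -7 E
2 20/13 20 10 280/13 -1 -7 N
3 8/5 40/13 20/13 304/65 -1 -6 W
final -2 -6 S

n=0: pose=(-2,-6,S); sL=10, sR=1; mL=1/2, mR=11; mL+mR=23/2 → advance +1; mR−mL=21/2 → turn +1·90°
n=1: pose=(-2,-7,E); sL=8, sR=40/29; mL=20/29, mR=272/29; mL+mR=292/29 → advance +1; mR−mL=252/29 → turn +1·90°
n=2: pose=(-1,-7,N); sL=20/13, sR=20; mL=10, mR=280/13; mL+mR=410/13 → advance +1; mR−mL=150/13 → turn +1·90°
n=3: pose=(-1,-6,W); sL=8/5, sR=40/13; mL=20/13, mR=304/65; mL+mR=404/65 → advance +1; mR−mL=204/65 → turn +1·90°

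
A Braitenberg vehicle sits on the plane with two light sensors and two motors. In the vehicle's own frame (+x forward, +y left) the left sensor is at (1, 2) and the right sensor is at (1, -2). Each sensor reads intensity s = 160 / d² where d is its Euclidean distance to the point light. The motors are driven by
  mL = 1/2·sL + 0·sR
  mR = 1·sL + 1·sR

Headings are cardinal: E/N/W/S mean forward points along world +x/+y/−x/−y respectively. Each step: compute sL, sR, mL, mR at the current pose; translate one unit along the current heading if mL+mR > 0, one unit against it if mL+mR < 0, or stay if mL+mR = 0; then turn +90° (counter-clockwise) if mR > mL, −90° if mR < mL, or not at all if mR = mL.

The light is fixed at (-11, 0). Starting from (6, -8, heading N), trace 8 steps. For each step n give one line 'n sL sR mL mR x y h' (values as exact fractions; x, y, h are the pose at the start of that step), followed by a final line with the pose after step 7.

0 80/137 16/41 40/137 5472/5617 6 -8 N
1 160/337 160/281 80/337 98880/94697 6 -7 W
2 40/97 8/13 20/97 1296/1261 5 -7 S
3 32/65 160/389 16/65 22848/25285 5 -8 E
4 80/137 16/41 40/137 5472/5617 6 -8 N
5 160/337 160/281 80/337 98880/94697 6 -7 W
6 40/97 8/13 20/97 1296/1261 5 -7 S
7 32/65 160/389 16/65 22848/25285 5 -8 E
final 6 -8 N

n=0: pose=(6,-8,N); sL=80/137, sR=16/41; mL=40/137, mR=5472/5617; mL+mR=7112/5617 → advance +1; mR−mL=3832/5617 → turn +1·90°
n=1: pose=(6,-7,W); sL=160/337, sR=160/281; mL=80/337, mR=98880/94697; mL+mR=121360/94697 → advance +1; mR−mL=76400/94697 → turn +1·90°
n=2: pose=(5,-7,S); sL=40/97, sR=8/13; mL=20/97, mR=1296/1261; mL+mR=1556/1261 → advance +1; mR−mL=1036/1261 → turn +1·90°
n=3: pose=(5,-8,E); sL=32/65, sR=160/389; mL=16/65, mR=22848/25285; mL+mR=29072/25285 → advance +1; mR−mL=16624/25285 → turn +1·90°
n=4: pose=(6,-8,N); sL=80/137, sR=16/41; mL=40/137, mR=5472/5617; mL+mR=7112/5617 → advance +1; mR−mL=3832/5617 → turn +1·90°
n=5: pose=(6,-7,W); sL=160/337, sR=160/281; mL=80/337, mR=98880/94697; mL+mR=121360/94697 → advance +1; mR−mL=76400/94697 → turn +1·90°
n=6: pose=(5,-7,S); sL=40/97, sR=8/13; mL=20/97, mR=1296/1261; mL+mR=1556/1261 → advance +1; mR−mL=1036/1261 → turn +1·90°
n=7: pose=(5,-8,E); sL=32/65, sR=160/389; mL=16/65, mR=22848/25285; mL+mR=29072/25285 → advance +1; mR−mL=16624/25285 → turn +1·90°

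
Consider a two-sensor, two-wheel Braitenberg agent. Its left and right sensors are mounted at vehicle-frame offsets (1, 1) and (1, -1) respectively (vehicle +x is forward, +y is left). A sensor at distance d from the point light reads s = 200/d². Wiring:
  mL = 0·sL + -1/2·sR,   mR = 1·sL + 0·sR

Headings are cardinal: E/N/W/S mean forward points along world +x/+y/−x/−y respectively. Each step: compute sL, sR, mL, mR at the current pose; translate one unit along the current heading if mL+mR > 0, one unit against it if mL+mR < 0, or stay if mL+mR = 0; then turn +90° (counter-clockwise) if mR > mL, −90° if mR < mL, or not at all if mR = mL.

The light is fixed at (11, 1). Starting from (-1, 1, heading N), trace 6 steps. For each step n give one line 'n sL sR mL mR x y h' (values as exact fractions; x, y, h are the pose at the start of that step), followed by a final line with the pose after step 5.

0 20/17 100/61 -50/61 20/17 -1 1 N
1 200/169 200/173 -100/173 200/169 -1 2 W
2 25/18 50/49 -25/49 25/18 -2 2 S
3 40/29 40/29 -20/29 40/29 -2 1 E
4 20/17 100/61 -50/61 20/17 -1 1 N
5 200/169 200/173 -100/173 200/169 -1 2 W
final -2 2 S

n=0: pose=(-1,1,N); sL=20/17, sR=100/61; mL=-50/61, mR=20/17; mL+mR=370/1037 → advance +1; mR−mL=2070/1037 → turn +1·90°
n=1: pose=(-1,2,W); sL=200/169, sR=200/173; mL=-100/173, mR=200/169; mL+mR=17700/29237 → advance +1; mR−mL=51500/29237 → turn +1·90°
n=2: pose=(-2,2,S); sL=25/18, sR=50/49; mL=-25/49, mR=25/18; mL+mR=775/882 → advance +1; mR−mL=1675/882 → turn +1·90°
n=3: pose=(-2,1,E); sL=40/29, sR=40/29; mL=-20/29, mR=40/29; mL+mR=20/29 → advance +1; mR−mL=60/29 → turn +1·90°
n=4: pose=(-1,1,N); sL=20/17, sR=100/61; mL=-50/61, mR=20/17; mL+mR=370/1037 → advance +1; mR−mL=2070/1037 → turn +1·90°
n=5: pose=(-1,2,W); sL=200/169, sR=200/173; mL=-100/173, mR=200/169; mL+mR=17700/29237 → advance +1; mR−mL=51500/29237 → turn +1·90°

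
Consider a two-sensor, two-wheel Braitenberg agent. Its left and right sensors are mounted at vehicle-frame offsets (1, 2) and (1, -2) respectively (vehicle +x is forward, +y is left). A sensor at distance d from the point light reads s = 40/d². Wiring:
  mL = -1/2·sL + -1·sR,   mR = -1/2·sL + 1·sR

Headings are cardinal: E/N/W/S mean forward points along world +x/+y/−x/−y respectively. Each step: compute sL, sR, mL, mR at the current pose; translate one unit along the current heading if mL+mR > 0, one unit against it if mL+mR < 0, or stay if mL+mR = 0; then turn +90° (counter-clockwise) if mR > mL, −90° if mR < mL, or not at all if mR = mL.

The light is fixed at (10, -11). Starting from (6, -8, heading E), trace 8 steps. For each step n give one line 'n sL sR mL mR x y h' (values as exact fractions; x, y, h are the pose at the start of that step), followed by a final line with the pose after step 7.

n=0: pose=(6,-8,E); sL=20/17, sR=4; mL=-78/17, mR=58/17; mL+mR=-20/17 → advance -1; mR−mL=8 → turn +1·90°
n=1: pose=(5,-8,N); sL=8/13, sR=8/5; mL=-124/65, mR=84/65; mL+mR=-8/13 → advance -1; mR−mL=16/5 → turn +1·90°
n=2: pose=(5,-9,W); sL=10/9, sR=10/13; mL=-155/117, mR=25/117; mL+mR=-10/9 → advance -1; mR−mL=20/13 → turn +1·90°
n=3: pose=(6,-9,S); sL=8, sR=40/37; mL=-188/37, mR=-108/37; mL+mR=-8 → advance -1; mR−mL=80/37 → turn +1·90°
n=4: pose=(6,-8,E); sL=20/17, sR=4; mL=-78/17, mR=58/17; mL+mR=-20/17 → advance -1; mR−mL=8 → turn +1·90°
n=5: pose=(5,-8,N); sL=8/13, sR=8/5; mL=-124/65, mR=84/65; mL+mR=-8/13 → advance -1; mR−mL=16/5 → turn +1·90°
n=6: pose=(5,-9,W); sL=10/9, sR=10/13; mL=-155/117, mR=25/117; mL+mR=-10/9 → advance -1; mR−mL=20/13 → turn +1·90°
n=7: pose=(6,-9,S); sL=8, sR=40/37; mL=-188/37, mR=-108/37; mL+mR=-8 → advance -1; mR−mL=80/37 → turn +1·90°

0 20/17 4 -78/17 58/17 6 -8 E
1 8/13 8/5 -124/65 84/65 5 -8 N
2 10/9 10/13 -155/117 25/117 5 -9 W
3 8 40/37 -188/37 -108/37 6 -9 S
4 20/17 4 -78/17 58/17 6 -8 E
5 8/13 8/5 -124/65 84/65 5 -8 N
6 10/9 10/13 -155/117 25/117 5 -9 W
7 8 40/37 -188/37 -108/37 6 -9 S
final 6 -8 E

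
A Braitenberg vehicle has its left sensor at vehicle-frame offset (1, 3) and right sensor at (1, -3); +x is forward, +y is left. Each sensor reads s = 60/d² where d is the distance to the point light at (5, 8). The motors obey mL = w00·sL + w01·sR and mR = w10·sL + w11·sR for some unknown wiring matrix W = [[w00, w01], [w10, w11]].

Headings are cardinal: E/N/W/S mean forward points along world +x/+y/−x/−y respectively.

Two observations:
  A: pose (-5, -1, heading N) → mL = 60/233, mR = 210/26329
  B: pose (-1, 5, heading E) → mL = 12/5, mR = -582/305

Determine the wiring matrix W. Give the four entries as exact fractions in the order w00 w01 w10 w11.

obs A: pose=(-5,-1,N) → sL=60/233, sR=60/113, mL=60/233, mR=210/26329
obs B: pose=(-1,5,E) → sL=12/5, sR=60/61, mL=12/5, mR=-582/305
sensor matrix S = [[60/233, 60/113], [12/5, 60/61]]; det S = -1639872/1606069
solve [mL_A; mL_B] = S·[w00; w01] and [mR_A; mR_B] = S·[w10; w11]:
  w00 = 1, w01 = 0, w10 = -1, w11 = 1/2

1 0 -1 1/2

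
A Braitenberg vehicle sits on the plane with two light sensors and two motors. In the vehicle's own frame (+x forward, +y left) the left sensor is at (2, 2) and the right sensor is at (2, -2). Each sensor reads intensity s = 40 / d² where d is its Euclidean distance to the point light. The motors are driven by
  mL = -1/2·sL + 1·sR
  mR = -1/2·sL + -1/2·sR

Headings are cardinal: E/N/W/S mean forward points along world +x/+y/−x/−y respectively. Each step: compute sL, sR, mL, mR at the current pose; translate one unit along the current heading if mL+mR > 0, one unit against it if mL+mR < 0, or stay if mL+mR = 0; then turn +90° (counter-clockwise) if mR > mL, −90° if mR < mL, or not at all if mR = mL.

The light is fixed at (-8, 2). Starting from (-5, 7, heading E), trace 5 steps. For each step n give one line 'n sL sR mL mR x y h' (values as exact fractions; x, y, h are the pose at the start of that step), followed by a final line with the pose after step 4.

0 20/37 20/17 570/629 -540/629 -5 7 E
1 8/9 40/13 308/117 -232/117 -4 7 S
2 5 1 -3/2 -3 -4 6 W
3 8/9 8/17 4/153 -104/153 -3 6 N
4 20/37 4/5 98/185 -124/185 -3 5 E
final -4 5 S

n=0: pose=(-5,7,E); sL=20/37, sR=20/17; mL=570/629, mR=-540/629; mL+mR=30/629 → advance +1; mR−mL=-30/17 → turn -1·90°
n=1: pose=(-4,7,S); sL=8/9, sR=40/13; mL=308/117, mR=-232/117; mL+mR=76/117 → advance +1; mR−mL=-60/13 → turn -1·90°
n=2: pose=(-4,6,W); sL=5, sR=1; mL=-3/2, mR=-3; mL+mR=-9/2 → advance -1; mR−mL=-3/2 → turn -1·90°
n=3: pose=(-3,6,N); sL=8/9, sR=8/17; mL=4/153, mR=-104/153; mL+mR=-100/153 → advance -1; mR−mL=-12/17 → turn -1·90°
n=4: pose=(-3,5,E); sL=20/37, sR=4/5; mL=98/185, mR=-124/185; mL+mR=-26/185 → advance -1; mR−mL=-6/5 → turn -1·90°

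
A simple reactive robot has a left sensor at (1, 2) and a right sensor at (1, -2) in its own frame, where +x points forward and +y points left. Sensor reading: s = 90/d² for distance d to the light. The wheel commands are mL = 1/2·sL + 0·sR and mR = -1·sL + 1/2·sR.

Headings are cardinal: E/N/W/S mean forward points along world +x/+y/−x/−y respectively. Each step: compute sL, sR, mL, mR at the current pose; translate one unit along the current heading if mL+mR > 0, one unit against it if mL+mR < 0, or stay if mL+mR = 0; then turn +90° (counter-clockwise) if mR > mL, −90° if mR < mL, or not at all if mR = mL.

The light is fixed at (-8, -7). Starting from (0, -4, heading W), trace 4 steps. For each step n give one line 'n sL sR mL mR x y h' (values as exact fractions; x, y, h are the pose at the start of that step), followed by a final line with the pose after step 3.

0 9/5 45/37 9/10 -441/370 0 -4 W
1 18/13 90/137 9/13 -1881/1781 1 -4 N
2 45/58 9/10 45/116 -189/580 1 -5 E
3 18/29 18/13 9/29 27/377 2 -5 S
final 2 -6 W

n=0: pose=(0,-4,W); sL=9/5, sR=45/37; mL=9/10, mR=-441/370; mL+mR=-54/185 → advance -1; mR−mL=-387/185 → turn -1·90°
n=1: pose=(1,-4,N); sL=18/13, sR=90/137; mL=9/13, mR=-1881/1781; mL+mR=-648/1781 → advance -1; mR−mL=-3114/1781 → turn -1·90°
n=2: pose=(1,-5,E); sL=45/58, sR=9/10; mL=45/116, mR=-189/580; mL+mR=9/145 → advance +1; mR−mL=-207/290 → turn -1·90°
n=3: pose=(2,-5,S); sL=18/29, sR=18/13; mL=9/29, mR=27/377; mL+mR=144/377 → advance +1; mR−mL=-90/377 → turn -1·90°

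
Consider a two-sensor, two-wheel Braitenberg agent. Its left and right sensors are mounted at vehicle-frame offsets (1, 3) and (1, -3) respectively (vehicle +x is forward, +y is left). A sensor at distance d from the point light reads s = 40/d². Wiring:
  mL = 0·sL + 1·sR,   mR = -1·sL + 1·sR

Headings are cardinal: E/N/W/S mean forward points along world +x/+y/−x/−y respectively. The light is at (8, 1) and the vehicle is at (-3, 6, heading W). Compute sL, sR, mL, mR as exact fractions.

10/37 5/26 5/26 -75/962

left sensor world pos  = (-4, 3); dL² = 148
right sensor world pos = (-4, 9); dR² = 208
sL = 40/148 = 10/37
sR = 40/208 = 5/26
mL = 0·sL + 1·sR = 5/26
mR = -1·sL + 1·sR = -75/962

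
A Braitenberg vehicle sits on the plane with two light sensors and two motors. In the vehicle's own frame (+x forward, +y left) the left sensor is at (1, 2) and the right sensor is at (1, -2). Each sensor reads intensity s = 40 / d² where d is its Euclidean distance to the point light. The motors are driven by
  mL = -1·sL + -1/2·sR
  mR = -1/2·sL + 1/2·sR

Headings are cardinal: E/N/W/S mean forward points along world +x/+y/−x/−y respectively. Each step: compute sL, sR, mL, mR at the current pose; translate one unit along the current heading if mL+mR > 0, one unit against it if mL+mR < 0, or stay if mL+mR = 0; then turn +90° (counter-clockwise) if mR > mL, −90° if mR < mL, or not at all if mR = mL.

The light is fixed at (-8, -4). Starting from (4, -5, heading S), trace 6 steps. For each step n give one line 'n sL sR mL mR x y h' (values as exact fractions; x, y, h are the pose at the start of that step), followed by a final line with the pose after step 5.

0 1/5 5/13 -51/130 6/65 4 -5 S
1 40/173 40/173 -60/173 0 4 -4 E
2 20/41 4/17 -422/697 -88/697 3 -4 N
3 40/109 40/101 -6220/11009 160/11009 3 -5 W
4 1/5 5/13 -51/130 6/65 4 -5 S
5 40/173 40/173 -60/173 0 4 -4 E
final 3 -4 N

n=0: pose=(4,-5,S); sL=1/5, sR=5/13; mL=-51/130, mR=6/65; mL+mR=-3/10 → advance -1; mR−mL=63/130 → turn +1·90°
n=1: pose=(4,-4,E); sL=40/173, sR=40/173; mL=-60/173, mR=0; mL+mR=-60/173 → advance -1; mR−mL=60/173 → turn +1·90°
n=2: pose=(3,-4,N); sL=20/41, sR=4/17; mL=-422/697, mR=-88/697; mL+mR=-30/41 → advance -1; mR−mL=334/697 → turn +1·90°
n=3: pose=(3,-5,W); sL=40/109, sR=40/101; mL=-6220/11009, mR=160/11009; mL+mR=-60/109 → advance -1; mR−mL=6380/11009 → turn +1·90°
n=4: pose=(4,-5,S); sL=1/5, sR=5/13; mL=-51/130, mR=6/65; mL+mR=-3/10 → advance -1; mR−mL=63/130 → turn +1·90°
n=5: pose=(4,-4,E); sL=40/173, sR=40/173; mL=-60/173, mR=0; mL+mR=-60/173 → advance -1; mR−mL=60/173 → turn +1·90°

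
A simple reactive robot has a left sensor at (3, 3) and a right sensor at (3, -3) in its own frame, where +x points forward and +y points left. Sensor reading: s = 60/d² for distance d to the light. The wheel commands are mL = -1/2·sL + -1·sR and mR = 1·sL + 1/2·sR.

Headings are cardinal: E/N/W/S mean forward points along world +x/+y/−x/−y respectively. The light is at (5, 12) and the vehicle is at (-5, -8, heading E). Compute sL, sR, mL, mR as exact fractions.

30/169 30/289 -9405/48841 11205/48841

left sensor world pos  = (-2, -5); dL² = 338
right sensor world pos = (-2, -11); dR² = 578
sL = 60/338 = 30/169
sR = 60/578 = 30/289
mL = -1/2·sL + -1·sR = -9405/48841
mR = 1·sL + 1/2·sR = 11205/48841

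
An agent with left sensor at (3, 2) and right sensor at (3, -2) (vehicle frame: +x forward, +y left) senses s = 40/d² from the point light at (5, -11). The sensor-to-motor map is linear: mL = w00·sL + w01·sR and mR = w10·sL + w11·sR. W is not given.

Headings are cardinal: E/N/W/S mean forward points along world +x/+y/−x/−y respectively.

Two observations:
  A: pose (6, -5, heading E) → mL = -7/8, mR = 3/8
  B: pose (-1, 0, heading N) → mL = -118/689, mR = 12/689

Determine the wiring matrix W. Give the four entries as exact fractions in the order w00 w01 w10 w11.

obs A: pose=(6,-5,E) → sL=1/2, sR=5/4, mL=-7/8, mR=3/8
obs B: pose=(-1,0,N) → sL=2/13, sR=10/53, mL=-118/689, mR=12/689
sensor matrix S = [[1/2, 5/4], [2/13, 10/53]]; det S = -135/1378
solve [mL_A; mL_B] = S·[w00; w01] and [mR_A; mR_B] = S·[w10; w11]:
  w00 = -1/2, w01 = -1/2, w10 = -1/2, w11 = 1/2

-1/2 -1/2 -1/2 1/2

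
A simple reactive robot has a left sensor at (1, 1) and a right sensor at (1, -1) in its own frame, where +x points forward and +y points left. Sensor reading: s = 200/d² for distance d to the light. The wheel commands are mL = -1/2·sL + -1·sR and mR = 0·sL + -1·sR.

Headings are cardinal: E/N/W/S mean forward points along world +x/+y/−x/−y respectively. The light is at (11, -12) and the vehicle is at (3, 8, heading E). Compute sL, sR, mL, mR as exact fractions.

20/49 20/41 -1390/2009 -20/41

left sensor world pos  = (4, 9); dL² = 490
right sensor world pos = (4, 7); dR² = 410
sL = 200/490 = 20/49
sR = 200/410 = 20/41
mL = -1/2·sL + -1·sR = -1390/2009
mR = 0·sL + -1·sR = -20/41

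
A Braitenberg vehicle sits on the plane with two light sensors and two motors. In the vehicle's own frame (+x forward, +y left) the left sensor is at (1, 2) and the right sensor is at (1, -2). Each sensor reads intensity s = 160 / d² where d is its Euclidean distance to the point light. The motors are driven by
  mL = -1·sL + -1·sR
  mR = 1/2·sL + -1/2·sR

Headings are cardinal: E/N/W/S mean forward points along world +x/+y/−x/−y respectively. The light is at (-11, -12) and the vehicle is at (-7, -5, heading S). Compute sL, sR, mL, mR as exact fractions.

20/9 4 -56/9 -8/9

left sensor world pos  = (-5, -6); dL² = 72
right sensor world pos = (-9, -6); dR² = 40
sL = 160/72 = 20/9
sR = 160/40 = 4
mL = -1·sL + -1·sR = -56/9
mR = 1/2·sL + -1/2·sR = -8/9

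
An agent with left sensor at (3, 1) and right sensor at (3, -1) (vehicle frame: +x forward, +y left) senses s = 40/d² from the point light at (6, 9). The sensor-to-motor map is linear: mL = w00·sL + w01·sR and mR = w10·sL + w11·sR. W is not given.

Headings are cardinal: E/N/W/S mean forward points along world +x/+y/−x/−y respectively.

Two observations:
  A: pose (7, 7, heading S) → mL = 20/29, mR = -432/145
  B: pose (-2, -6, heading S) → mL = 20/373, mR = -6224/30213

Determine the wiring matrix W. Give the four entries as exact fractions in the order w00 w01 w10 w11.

obs A: pose=(7,7,S) → sL=40/29, sR=8/5, mL=20/29, mR=-432/145
obs B: pose=(-2,-6,S) → sL=40/373, sR=8/81, mL=20/373, mR=-6224/30213
sensor matrix S = [[40/29, 8/5], [40/373, 8/81]]; det S = -30976/876177
solve [mL_A; mL_B] = S·[w00; w01] and [mR_A; mR_B] = S·[w10; w11]:
  w00 = 1/2, w01 = 0, w10 = -1, w11 = -1

1/2 0 -1 -1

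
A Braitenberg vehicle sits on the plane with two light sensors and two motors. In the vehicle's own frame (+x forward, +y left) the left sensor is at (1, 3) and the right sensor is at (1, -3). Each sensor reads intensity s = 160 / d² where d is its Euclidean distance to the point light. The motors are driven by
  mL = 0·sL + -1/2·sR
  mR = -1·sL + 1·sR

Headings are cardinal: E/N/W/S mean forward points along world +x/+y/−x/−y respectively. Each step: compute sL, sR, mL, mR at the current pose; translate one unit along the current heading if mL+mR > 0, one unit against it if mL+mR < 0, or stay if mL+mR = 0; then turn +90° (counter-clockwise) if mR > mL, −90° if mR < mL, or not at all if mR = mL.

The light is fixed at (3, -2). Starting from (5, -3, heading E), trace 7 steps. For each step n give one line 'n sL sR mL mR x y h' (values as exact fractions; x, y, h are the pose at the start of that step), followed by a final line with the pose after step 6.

0 160/13 32/5 -16/5 -384/65 5 -3 E
1 8 20 -10 12 4 -3 S
2 32 160/29 -80/29 -768/29 4 -4 E
3 80/9 80/9 -40/9 0 3 -4 S
4 32 160/17 -80/17 -384/17 3 -3 E
5 20 8 -4 -12 2 -3 S
6 160/13 160/13 -80/13 0 2 -2 W
final 3 -2 S

n=0: pose=(5,-3,E); sL=160/13, sR=32/5; mL=-16/5, mR=-384/65; mL+mR=-592/65 → advance -1; mR−mL=-176/65 → turn -1·90°
n=1: pose=(4,-3,S); sL=8, sR=20; mL=-10, mR=12; mL+mR=2 → advance +1; mR−mL=22 → turn +1·90°
n=2: pose=(4,-4,E); sL=32, sR=160/29; mL=-80/29, mR=-768/29; mL+mR=-848/29 → advance -1; mR−mL=-688/29 → turn -1·90°
n=3: pose=(3,-4,S); sL=80/9, sR=80/9; mL=-40/9, mR=0; mL+mR=-40/9 → advance -1; mR−mL=40/9 → turn +1·90°
n=4: pose=(3,-3,E); sL=32, sR=160/17; mL=-80/17, mR=-384/17; mL+mR=-464/17 → advance -1; mR−mL=-304/17 → turn -1·90°
n=5: pose=(2,-3,S); sL=20, sR=8; mL=-4, mR=-12; mL+mR=-16 → advance -1; mR−mL=-8 → turn -1·90°
n=6: pose=(2,-2,W); sL=160/13, sR=160/13; mL=-80/13, mR=0; mL+mR=-80/13 → advance -1; mR−mL=80/13 → turn +1·90°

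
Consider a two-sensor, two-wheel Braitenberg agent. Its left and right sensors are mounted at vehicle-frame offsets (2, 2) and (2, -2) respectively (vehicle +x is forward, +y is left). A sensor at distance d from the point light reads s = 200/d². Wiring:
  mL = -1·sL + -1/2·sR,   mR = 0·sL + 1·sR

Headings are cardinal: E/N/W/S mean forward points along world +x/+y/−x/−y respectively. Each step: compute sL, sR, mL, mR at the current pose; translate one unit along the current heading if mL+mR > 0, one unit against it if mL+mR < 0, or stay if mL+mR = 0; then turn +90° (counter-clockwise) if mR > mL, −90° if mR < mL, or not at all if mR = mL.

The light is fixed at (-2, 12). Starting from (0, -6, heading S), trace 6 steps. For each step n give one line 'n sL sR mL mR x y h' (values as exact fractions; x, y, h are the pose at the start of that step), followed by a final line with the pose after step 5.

n=0: pose=(0,-6,S); sL=25/52, sR=1/2; mL=-19/26, mR=1/2; mL+mR=-3/13 → advance -1; mR−mL=16/13 → turn +1·90°
n=1: pose=(0,-5,E); sL=200/241, sR=200/377; mL=-99500/90857, mR=200/377; mL+mR=-51300/90857 → advance -1; mR−mL=147700/90857 → turn +1·90°
n=2: pose=(-1,-5,N); sL=100/113, sR=100/117; mL=-17350/13221, mR=100/117; mL+mR=-6050/13221 → advance -1; mR−mL=9550/4407 → turn +1·90°
n=3: pose=(-1,-6,W); sL=200/401, sR=200/257; mL=-91500/103057, mR=200/257; mL+mR=-11300/103057 → advance -1; mR−mL=171700/103057 → turn +1·90°
n=4: pose=(0,-6,S); sL=25/52, sR=1/2; mL=-19/26, mR=1/2; mL+mR=-3/13 → advance -1; mR−mL=16/13 → turn +1·90°
n=5: pose=(0,-5,E); sL=200/241, sR=200/377; mL=-99500/90857, mR=200/377; mL+mR=-51300/90857 → advance -1; mR−mL=147700/90857 → turn +1·90°

0 25/52 1/2 -19/26 1/2 0 -6 S
1 200/241 200/377 -99500/90857 200/377 0 -5 E
2 100/113 100/117 -17350/13221 100/117 -1 -5 N
3 200/401 200/257 -91500/103057 200/257 -1 -6 W
4 25/52 1/2 -19/26 1/2 0 -6 S
5 200/241 200/377 -99500/90857 200/377 0 -5 E
final -1 -5 N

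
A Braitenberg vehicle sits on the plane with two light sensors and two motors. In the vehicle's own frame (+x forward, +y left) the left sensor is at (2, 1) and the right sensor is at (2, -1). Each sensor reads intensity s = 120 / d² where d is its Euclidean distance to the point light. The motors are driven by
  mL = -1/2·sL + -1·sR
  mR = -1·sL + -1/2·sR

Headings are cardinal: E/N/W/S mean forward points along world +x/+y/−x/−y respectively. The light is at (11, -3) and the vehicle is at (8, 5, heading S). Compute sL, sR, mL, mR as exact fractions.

left sensor world pos  = (9, 3); dL² = 40
right sensor world pos = (7, 3); dR² = 52
sL = 120/40 = 3
sR = 120/52 = 30/13
mL = -1/2·sL + -1·sR = -99/26
mR = -1·sL + -1/2·sR = -54/13

3 30/13 -99/26 -54/13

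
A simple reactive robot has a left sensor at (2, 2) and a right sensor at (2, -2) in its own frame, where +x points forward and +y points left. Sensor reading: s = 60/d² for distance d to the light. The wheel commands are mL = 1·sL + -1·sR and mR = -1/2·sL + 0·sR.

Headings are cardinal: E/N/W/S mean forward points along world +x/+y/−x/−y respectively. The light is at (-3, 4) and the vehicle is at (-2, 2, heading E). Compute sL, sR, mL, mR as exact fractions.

left sensor world pos  = (0, 4); dL² = 9
right sensor world pos = (0, 0); dR² = 25
sL = 60/9 = 20/3
sR = 60/25 = 12/5
mL = 1·sL + -1·sR = 64/15
mR = -1/2·sL + 0·sR = -10/3

20/3 12/5 64/15 -10/3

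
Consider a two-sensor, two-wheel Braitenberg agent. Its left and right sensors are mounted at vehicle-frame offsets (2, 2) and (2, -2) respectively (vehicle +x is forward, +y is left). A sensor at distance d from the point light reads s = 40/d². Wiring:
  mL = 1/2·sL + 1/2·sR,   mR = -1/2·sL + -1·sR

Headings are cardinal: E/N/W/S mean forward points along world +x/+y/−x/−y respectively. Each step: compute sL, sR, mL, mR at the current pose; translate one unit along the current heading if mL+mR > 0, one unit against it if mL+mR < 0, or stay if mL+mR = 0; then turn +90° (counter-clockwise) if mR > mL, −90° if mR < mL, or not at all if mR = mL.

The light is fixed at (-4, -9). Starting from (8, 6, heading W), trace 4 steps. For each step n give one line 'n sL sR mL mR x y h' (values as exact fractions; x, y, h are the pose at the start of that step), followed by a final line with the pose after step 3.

0 40/269 40/389 13160/104641 -18540/104641 8 6 W
1 4/41 20/257 924/10537 -1334/10537 9 6 N
2 40/481 40/369 17000/177489 -26620/177489 9 5 E
3 2/17 10/61 146/1037 -231/1037 8 5 S
final 8 6 W

n=0: pose=(8,6,W); sL=40/269, sR=40/389; mL=13160/104641, mR=-18540/104641; mL+mR=-20/389 → advance -1; mR−mL=-31700/104641 → turn -1·90°
n=1: pose=(9,6,N); sL=4/41, sR=20/257; mL=924/10537, mR=-1334/10537; mL+mR=-10/257 → advance -1; mR−mL=-2258/10537 → turn -1·90°
n=2: pose=(9,5,E); sL=40/481, sR=40/369; mL=17000/177489, mR=-26620/177489; mL+mR=-20/369 → advance -1; mR−mL=-14540/59163 → turn -1·90°
n=3: pose=(8,5,S); sL=2/17, sR=10/61; mL=146/1037, mR=-231/1037; mL+mR=-5/61 → advance -1; mR−mL=-377/1037 → turn -1·90°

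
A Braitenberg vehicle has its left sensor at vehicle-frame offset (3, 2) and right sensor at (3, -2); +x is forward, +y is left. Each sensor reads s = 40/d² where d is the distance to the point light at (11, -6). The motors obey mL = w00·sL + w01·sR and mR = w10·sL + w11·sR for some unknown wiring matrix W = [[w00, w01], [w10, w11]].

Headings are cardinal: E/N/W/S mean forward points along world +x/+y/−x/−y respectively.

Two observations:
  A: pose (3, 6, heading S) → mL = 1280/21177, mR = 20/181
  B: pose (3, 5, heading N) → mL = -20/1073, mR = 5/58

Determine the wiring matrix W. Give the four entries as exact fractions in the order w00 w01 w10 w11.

obs A: pose=(3,6,S) → sL=40/117, sR=40/181, mL=1280/21177, mR=20/181
obs B: pose=(3,5,N) → sL=5/37, sR=5/29, mL=-20/1073, mR=5/58
sensor matrix S = [[40/117, 40/181], [5/37, 5/29]]; det S = 660800/22722921
solve [mL_A; mL_B] = S·[w00; w01] and [mR_A; mR_B] = S·[w10; w11]:
  w00 = 1/2, w01 = -1/2, w10 = 0, w11 = 1/2

1/2 -1/2 0 1/2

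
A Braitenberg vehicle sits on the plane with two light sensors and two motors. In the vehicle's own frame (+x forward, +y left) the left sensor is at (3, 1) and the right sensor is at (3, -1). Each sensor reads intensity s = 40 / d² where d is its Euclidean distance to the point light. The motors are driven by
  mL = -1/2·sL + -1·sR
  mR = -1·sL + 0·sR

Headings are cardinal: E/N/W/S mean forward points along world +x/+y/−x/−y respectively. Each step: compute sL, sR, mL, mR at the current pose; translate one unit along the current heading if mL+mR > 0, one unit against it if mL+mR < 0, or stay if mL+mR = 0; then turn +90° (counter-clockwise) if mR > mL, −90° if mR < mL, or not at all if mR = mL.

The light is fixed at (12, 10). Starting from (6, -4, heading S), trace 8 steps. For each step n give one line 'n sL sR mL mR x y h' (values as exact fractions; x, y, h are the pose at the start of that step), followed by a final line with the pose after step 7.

0 20/157 20/169 -4830/26533 -20/157 6 -4 S
1 40/153 8/41 -2044/6273 -40/153 6 -3 E
2 10/41 5/17 -290/697 -10/41 5 -3 N
3 8/65 40/269 -3676/17485 -8/65 5 -4 W
4 20/157 20/169 -4830/26533 -20/157 6 -4 S
5 40/153 8/41 -2044/6273 -40/153 6 -3 E
6 10/41 5/17 -290/697 -10/41 5 -3 N
7 8/65 40/269 -3676/17485 -8/65 5 -4 W
final 6 -4 S

n=0: pose=(6,-4,S); sL=20/157, sR=20/169; mL=-4830/26533, mR=-20/157; mL+mR=-8210/26533 → advance -1; mR−mL=1450/26533 → turn +1·90°
n=1: pose=(6,-3,E); sL=40/153, sR=8/41; mL=-2044/6273, mR=-40/153; mL+mR=-1228/2091 → advance -1; mR−mL=404/6273 → turn +1·90°
n=2: pose=(5,-3,N); sL=10/41, sR=5/17; mL=-290/697, mR=-10/41; mL+mR=-460/697 → advance -1; mR−mL=120/697 → turn +1·90°
n=3: pose=(5,-4,W); sL=8/65, sR=40/269; mL=-3676/17485, mR=-8/65; mL+mR=-5828/17485 → advance -1; mR−mL=1524/17485 → turn +1·90°
n=4: pose=(6,-4,S); sL=20/157, sR=20/169; mL=-4830/26533, mR=-20/157; mL+mR=-8210/26533 → advance -1; mR−mL=1450/26533 → turn +1·90°
n=5: pose=(6,-3,E); sL=40/153, sR=8/41; mL=-2044/6273, mR=-40/153; mL+mR=-1228/2091 → advance -1; mR−mL=404/6273 → turn +1·90°
n=6: pose=(5,-3,N); sL=10/41, sR=5/17; mL=-290/697, mR=-10/41; mL+mR=-460/697 → advance -1; mR−mL=120/697 → turn +1·90°
n=7: pose=(5,-4,W); sL=8/65, sR=40/269; mL=-3676/17485, mR=-8/65; mL+mR=-5828/17485 → advance -1; mR−mL=1524/17485 → turn +1·90°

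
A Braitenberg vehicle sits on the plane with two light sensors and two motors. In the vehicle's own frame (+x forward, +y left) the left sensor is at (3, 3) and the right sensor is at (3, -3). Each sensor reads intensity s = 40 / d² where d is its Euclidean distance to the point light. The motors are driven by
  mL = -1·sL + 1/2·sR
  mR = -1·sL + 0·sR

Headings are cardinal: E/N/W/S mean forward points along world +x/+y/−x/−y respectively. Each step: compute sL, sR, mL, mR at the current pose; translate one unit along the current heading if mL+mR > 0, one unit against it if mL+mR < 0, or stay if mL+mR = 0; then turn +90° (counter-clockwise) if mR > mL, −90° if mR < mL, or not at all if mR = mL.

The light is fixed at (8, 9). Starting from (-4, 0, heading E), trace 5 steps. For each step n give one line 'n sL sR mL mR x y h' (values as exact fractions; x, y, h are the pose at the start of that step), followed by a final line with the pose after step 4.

n=0: pose=(-4,0,E); sL=40/117, sR=8/45; mL=-148/585, mR=-40/117; mL+mR=-116/195 → advance -1; mR−mL=-4/45 → turn -1·90°
n=1: pose=(-5,0,S); sL=10/61, sR=1/10; mL=-139/1220, mR=-10/61; mL+mR=-339/1220 → advance -1; mR−mL=-1/20 → turn -1·90°
n=2: pose=(-5,1,W); sL=40/377, sR=40/281; mL=-3700/105937, mR=-40/377; mL+mR=-14940/105937 → advance -1; mR−mL=-20/281 → turn -1·90°
n=3: pose=(-4,1,N); sL=4/25, sR=20/53; mL=38/1325, mR=-4/25; mL+mR=-174/1325 → advance -1; mR−mL=-10/53 → turn -1·90°
n=4: pose=(-4,0,E); sL=40/117, sR=8/45; mL=-148/585, mR=-40/117; mL+mR=-116/195 → advance -1; mR−mL=-4/45 → turn -1·90°

0 40/117 8/45 -148/585 -40/117 -4 0 E
1 10/61 1/10 -139/1220 -10/61 -5 0 S
2 40/377 40/281 -3700/105937 -40/377 -5 1 W
3 4/25 20/53 38/1325 -4/25 -4 1 N
4 40/117 8/45 -148/585 -40/117 -4 0 E
final -5 0 S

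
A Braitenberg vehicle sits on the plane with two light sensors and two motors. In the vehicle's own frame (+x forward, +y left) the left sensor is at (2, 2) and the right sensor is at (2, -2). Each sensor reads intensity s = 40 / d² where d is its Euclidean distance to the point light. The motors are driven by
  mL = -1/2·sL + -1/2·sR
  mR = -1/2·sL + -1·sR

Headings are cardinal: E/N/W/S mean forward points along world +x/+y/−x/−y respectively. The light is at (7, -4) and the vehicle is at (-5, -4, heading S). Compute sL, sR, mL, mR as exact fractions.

left sensor world pos  = (-3, -6); dL² = 104
right sensor world pos = (-7, -6); dR² = 200
sL = 40/104 = 5/13
sR = 40/200 = 1/5
mL = -1/2·sL + -1/2·sR = -19/65
mR = -1/2·sL + -1·sR = -51/130

5/13 1/5 -19/65 -51/130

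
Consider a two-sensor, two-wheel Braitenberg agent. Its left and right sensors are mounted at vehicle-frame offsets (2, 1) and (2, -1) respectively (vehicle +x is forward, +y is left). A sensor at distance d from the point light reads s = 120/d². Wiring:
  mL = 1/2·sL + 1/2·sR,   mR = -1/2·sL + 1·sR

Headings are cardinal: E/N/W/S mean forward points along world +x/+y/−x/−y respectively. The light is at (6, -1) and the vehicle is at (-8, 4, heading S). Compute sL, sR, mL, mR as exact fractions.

left sensor world pos  = (-7, 2); dL² = 178
right sensor world pos = (-9, 2); dR² = 234
sL = 120/178 = 60/89
sR = 120/234 = 20/39
mL = 1/2·sL + 1/2·sR = 2060/3471
mR = -1/2·sL + 1·sR = 610/3471

60/89 20/39 2060/3471 610/3471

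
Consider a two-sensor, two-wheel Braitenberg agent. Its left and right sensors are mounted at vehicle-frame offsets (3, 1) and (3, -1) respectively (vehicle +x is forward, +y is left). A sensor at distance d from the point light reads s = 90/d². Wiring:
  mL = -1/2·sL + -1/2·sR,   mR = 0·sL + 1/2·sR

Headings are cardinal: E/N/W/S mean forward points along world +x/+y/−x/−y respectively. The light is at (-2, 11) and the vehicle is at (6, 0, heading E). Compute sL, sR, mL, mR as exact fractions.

left sensor world pos  = (9, 1); dL² = 221
right sensor world pos = (9, -1); dR² = 265
sL = 90/221 = 90/221
sR = 90/265 = 18/53
mL = -1/2·sL + -1/2·sR = -4374/11713
mR = 0·sL + 1/2·sR = 9/53

90/221 18/53 -4374/11713 9/53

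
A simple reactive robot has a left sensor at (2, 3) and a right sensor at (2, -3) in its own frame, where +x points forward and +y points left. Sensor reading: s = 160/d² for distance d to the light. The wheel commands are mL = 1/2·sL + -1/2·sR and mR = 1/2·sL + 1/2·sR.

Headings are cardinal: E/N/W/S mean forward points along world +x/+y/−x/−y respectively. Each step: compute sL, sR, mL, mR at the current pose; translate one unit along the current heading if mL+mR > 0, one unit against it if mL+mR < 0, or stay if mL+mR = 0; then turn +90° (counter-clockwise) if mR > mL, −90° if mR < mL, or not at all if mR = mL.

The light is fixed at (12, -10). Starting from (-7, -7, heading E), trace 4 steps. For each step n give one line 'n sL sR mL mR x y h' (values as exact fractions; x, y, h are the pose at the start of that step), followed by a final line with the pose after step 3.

0 32/65 160/289 -576/18785 9824/18785 -7 -7 E
1 80/233 16/25 -864/5825 2864/5825 -6 -7 N
2 160/401 160/449 3840/180049 68000/180049 -6 -6 W
3 8/13 20/61 114/793 374/793 -7 -6 S
final -7 -7 E

n=0: pose=(-7,-7,E); sL=32/65, sR=160/289; mL=-576/18785, mR=9824/18785; mL+mR=32/65 → advance +1; mR−mL=160/289 → turn +1·90°
n=1: pose=(-6,-7,N); sL=80/233, sR=16/25; mL=-864/5825, mR=2864/5825; mL+mR=80/233 → advance +1; mR−mL=16/25 → turn +1·90°
n=2: pose=(-6,-6,W); sL=160/401, sR=160/449; mL=3840/180049, mR=68000/180049; mL+mR=160/401 → advance +1; mR−mL=160/449 → turn +1·90°
n=3: pose=(-7,-6,S); sL=8/13, sR=20/61; mL=114/793, mR=374/793; mL+mR=8/13 → advance +1; mR−mL=20/61 → turn +1·90°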